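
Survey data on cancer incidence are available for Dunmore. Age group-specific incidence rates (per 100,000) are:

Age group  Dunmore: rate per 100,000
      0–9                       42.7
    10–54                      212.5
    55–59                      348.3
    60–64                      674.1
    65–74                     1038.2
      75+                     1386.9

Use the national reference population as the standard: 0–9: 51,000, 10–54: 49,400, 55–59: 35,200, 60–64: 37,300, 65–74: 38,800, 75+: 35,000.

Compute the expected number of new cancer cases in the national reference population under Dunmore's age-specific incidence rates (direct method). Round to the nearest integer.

Expected new cancer cases = Σ (standard pop × age-specific rate ÷ 100,000)
= 51,000×42.7/100,000 + 49,400×212.5/100,000 + 35,200×348.3/100,000 + 37,300×674.1/100,000 + 38,800×1038.2/100,000 + 35,000×1386.9/100,000
= 21.78 + 104.97 + 122.60 + 251.44 + 402.82 + 485.42 = 1389.03.

1389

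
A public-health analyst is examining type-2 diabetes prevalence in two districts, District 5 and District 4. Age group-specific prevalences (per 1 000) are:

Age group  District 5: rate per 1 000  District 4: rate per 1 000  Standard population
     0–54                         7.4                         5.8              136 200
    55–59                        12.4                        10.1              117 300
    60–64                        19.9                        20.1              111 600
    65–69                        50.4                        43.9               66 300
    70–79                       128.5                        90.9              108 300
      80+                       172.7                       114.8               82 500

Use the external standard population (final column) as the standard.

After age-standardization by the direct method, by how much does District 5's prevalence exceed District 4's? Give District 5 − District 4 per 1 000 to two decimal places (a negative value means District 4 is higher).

15.66

Standard total = 622 200; weights = 0.2189, 0.1885, 0.1794, 0.1066, 0.1741, 0.1326.
District 5: 0.2189×7.4 + 0.1885×12.4 + 0.1794×19.9 + 0.1066×50.4 + 0.1741×128.5 + 0.1326×172.7 = 58.1631 per 1 000.
District 4: 0.2189×5.8 + 0.1885×10.1 + 0.1794×20.1 + 0.1066×43.9 + 0.1741×90.9 + 0.1326×114.8 = 42.5006 per 1 000.
Difference = 58.1631 − 42.5006 = 15.6624.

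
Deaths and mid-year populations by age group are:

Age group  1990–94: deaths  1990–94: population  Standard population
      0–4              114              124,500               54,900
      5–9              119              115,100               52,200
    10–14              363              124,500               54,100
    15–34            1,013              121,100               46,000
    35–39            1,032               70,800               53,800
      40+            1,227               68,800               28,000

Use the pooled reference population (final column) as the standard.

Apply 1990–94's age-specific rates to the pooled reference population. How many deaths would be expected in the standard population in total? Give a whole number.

Age-specific rates per 1,000 for 1990–94: 0.916, 1.034, 2.916, 8.365, 14.576, 17.834.
Expected deaths = Σ (standard pop × age-specific rate ÷ 1,000)
= 54,900×0.916/1,000 + 52,200×1.034/1,000 + 54,100×2.916/1,000 + 46,000×8.365/1,000 + 53,800×14.576/1,000 + 28,000×17.834/1,000
= 50.27 + 53.97 + 157.74 + 384.79 + 784.20 + 499.36 = 1930.33.

1930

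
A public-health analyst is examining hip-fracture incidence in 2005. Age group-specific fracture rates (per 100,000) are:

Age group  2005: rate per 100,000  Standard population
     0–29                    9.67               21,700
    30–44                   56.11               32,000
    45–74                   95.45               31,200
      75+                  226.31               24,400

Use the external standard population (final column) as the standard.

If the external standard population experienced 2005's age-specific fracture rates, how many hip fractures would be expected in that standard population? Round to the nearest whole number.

Expected hip fractures = Σ (standard pop × age-specific rate ÷ 100,000)
= 21,700×9.67/100,000 + 32,000×56.11/100,000 + 31,200×95.45/100,000 + 24,400×226.31/100,000
= 2.10 + 17.96 + 29.78 + 55.22 = 105.05.

105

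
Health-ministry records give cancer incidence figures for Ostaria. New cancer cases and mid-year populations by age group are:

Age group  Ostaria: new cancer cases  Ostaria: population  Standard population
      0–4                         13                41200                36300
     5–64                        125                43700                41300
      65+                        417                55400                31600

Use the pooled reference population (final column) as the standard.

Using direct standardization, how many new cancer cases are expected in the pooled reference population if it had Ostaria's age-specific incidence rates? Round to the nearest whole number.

367

Age-specific rates per 100000 for Ostaria: 31.55, 286.04, 752.71.
Expected new cancer cases = Σ (standard pop × age-specific rate ÷ 100000)
= 36300×31.55/100000 + 41300×286.04/100000 + 31600×752.71/100000
= 11.45 + 118.14 + 237.86 = 367.44.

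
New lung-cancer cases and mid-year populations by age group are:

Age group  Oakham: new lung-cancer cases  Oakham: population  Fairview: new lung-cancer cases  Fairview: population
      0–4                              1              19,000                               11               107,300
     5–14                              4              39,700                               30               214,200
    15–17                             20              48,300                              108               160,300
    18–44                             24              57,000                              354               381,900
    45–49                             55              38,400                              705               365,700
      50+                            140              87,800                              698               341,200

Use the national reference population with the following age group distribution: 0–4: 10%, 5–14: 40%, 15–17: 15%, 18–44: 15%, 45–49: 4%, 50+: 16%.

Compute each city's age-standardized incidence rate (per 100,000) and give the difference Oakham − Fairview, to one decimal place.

-22.8

Age-specific rates per 100,000 for Oakham: 5.26, 10.08, 41.41, 42.11, 143.23, 159.45.
For Fairview: 10.25, 14.01, 67.37, 92.69, 192.78, 204.57.
Standard weights: 0.10, 0.40, 0.15, 0.15, 0.04, 0.16.
Oakham: 0.1000×5.26 + 0.4000×10.08 + 0.1500×41.41 + 0.1500×42.11 + 0.0400×143.23 + 0.1600×159.45 = 48.3252 per 100,000.
Fairview: 0.1000×10.25 + 0.4000×14.01 + 0.1500×67.37 + 0.1500×92.69 + 0.0400×192.78 + 0.1600×204.57 = 71.0804 per 100,000.
Difference = 48.3252 − 71.0804 = -22.7552.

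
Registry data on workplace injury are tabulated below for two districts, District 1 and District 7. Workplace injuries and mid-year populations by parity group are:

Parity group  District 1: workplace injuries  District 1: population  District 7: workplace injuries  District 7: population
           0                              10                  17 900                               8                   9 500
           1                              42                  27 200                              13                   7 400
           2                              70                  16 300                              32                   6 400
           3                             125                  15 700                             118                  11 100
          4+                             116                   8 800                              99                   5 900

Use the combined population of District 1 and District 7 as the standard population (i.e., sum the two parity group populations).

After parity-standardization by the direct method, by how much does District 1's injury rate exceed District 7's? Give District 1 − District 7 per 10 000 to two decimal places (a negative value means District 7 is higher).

Parity-specific rates per 10 000 for District 1: 5.59, 15.44, 42.94, 79.62, 131.82.
For District 7: 8.42, 17.57, 50.00, 106.31, 167.80.
Combined standard total = 126 200; weights = 0.2171, 0.2742, 0.1799, 0.2124, 0.1165.
District 1: 0.2171×5.59 + 0.2742×15.44 + 0.1799×42.94 + 0.2124×79.62 + 0.1165×131.82 = 45.4332 per 10 000.
District 7: 0.2171×8.42 + 0.2742×17.57 + 0.1799×50.00 + 0.2124×106.31 + 0.1165×167.80 = 57.7591 per 10 000.
Difference = 45.4332 − 57.7591 = -12.3259.

-12.33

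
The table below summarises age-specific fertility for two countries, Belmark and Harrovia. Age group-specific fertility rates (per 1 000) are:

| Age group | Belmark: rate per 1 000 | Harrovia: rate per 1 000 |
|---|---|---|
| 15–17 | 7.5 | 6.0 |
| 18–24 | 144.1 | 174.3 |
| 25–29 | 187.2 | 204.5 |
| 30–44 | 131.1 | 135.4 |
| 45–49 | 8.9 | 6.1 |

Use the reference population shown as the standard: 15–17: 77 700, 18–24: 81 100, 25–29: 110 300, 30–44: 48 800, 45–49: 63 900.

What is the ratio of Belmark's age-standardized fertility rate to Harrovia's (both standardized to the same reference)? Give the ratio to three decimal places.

0.903

Standard total = 381 800; weights = 0.2035, 0.2124, 0.2889, 0.1278, 0.1674.
Belmark: 0.2035×7.5 + 0.2124×144.1 + 0.2889×187.2 + 0.1278×131.1 + 0.1674×8.9 = 104.4626 per 1 000.
Harrovia: 0.2035×6.0 + 0.2124×174.3 + 0.2889×204.5 + 0.1278×135.4 + 0.1674×6.1 = 115.6511 per 1 000.
Ratio = 104.4626 ÷ 115.6511 = 0.90326.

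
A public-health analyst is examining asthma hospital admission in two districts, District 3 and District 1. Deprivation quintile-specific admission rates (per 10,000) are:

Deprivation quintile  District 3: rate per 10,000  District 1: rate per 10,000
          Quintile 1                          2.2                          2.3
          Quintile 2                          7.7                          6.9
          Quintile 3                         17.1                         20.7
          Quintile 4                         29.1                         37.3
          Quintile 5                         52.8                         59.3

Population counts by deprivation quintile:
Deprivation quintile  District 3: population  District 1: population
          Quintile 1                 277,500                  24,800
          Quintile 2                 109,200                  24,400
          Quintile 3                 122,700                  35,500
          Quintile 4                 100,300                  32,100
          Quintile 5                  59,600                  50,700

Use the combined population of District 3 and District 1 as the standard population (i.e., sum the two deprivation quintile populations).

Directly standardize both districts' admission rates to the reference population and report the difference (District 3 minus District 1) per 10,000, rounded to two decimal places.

-2.74

Combined standard total = 836,800; weights = 0.3613, 0.1597, 0.1891, 0.1582, 0.1318.
District 3: 0.3613×2.2 + 0.1597×7.7 + 0.1891×17.1 + 0.1582×29.1 + 0.1318×52.8 = 16.8208 per 10,000.
District 1: 0.3613×2.3 + 0.1597×6.9 + 0.1891×20.7 + 0.1582×37.3 + 0.1318×59.3 = 19.5640 per 10,000.
Difference = 16.8208 − 19.5640 = -2.7432.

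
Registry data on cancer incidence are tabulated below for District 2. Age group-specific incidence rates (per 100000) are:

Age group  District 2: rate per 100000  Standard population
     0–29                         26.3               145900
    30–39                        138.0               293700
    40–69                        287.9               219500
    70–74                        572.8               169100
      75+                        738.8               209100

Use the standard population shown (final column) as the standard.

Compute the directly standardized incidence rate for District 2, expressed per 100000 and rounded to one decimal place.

346.0

Standard total = 1037300; weights = 0.1407, 0.2831, 0.2116, 0.1630, 0.2016.
Standardized rate: 0.1407×26.3 + 0.2831×138.0 + 0.2116×287.9 + 0.1630×572.8 + 0.2016×738.8 = 345.9996 per 100000.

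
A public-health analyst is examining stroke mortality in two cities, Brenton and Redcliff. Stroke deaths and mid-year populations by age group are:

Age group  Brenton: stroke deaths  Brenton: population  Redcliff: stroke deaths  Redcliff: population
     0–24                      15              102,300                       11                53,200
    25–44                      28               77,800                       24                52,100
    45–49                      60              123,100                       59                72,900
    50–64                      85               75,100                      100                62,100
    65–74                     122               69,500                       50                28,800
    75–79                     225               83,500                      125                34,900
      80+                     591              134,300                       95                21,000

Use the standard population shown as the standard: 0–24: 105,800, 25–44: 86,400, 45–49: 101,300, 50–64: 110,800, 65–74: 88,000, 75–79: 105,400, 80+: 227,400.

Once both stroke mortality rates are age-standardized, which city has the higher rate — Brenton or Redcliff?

Age-specific rates per 100,000 for Brenton: 14.66, 35.99, 48.74, 113.18, 175.54, 269.46, 440.06.
For Redcliff: 20.68, 46.07, 80.93, 161.03, 173.61, 358.17, 452.38.
Standard total = 825,100; weights = 0.1282, 0.1047, 0.1228, 0.1343, 0.1067, 0.1277, 0.2756.
Brenton: 0.1282×14.66 + 0.1047×35.99 + 0.1228×48.74 + 0.1343×113.18 + 0.1067×175.54 + 0.1277×269.46 + 0.2756×440.06 = 201.2570 per 100,000.
Redcliff: 0.1282×20.68 + 0.1047×46.07 + 0.1228×80.93 + 0.1343×161.03 + 0.1067×173.61 + 0.1277×358.17 + 0.2756×452.38 = 227.9823 per 100,000.
The crude rates (169.17 vs 142.77) would put Brenton higher, but that reflects its age composition; once standardized to a common age structure, Redcliff has the higher underlying rate.

Redcliff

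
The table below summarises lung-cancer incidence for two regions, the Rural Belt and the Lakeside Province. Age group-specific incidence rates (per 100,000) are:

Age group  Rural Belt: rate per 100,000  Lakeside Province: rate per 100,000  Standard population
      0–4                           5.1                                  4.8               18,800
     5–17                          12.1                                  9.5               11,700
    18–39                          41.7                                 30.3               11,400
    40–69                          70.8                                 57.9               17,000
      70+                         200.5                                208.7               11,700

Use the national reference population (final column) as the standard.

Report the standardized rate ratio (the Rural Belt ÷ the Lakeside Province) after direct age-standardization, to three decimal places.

1.073

Standard total = 70,600; weights = 0.2663, 0.1657, 0.1615, 0.2408, 0.1657.
The Rural Belt: 0.2663×5.1 + 0.1657×12.1 + 0.1615×41.7 + 0.2408×70.8 + 0.1657×200.5 = 60.3722 per 100,000.
The Lakeside Province: 0.2663×4.8 + 0.1657×9.5 + 0.1615×30.3 + 0.2408×57.9 + 0.1657×208.7 = 56.2734 per 100,000.
Ratio = 60.3722 ÷ 56.2734 = 1.07284.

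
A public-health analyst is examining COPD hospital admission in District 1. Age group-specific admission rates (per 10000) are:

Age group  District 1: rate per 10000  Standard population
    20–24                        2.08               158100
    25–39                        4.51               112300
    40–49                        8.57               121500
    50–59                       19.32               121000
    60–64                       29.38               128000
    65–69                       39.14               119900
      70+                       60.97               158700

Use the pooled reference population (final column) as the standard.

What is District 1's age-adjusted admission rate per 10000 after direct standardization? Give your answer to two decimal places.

24.30

Standard total = 919500; weights = 0.1719, 0.1221, 0.1321, 0.1316, 0.1392, 0.1304, 0.1726.
Standardized rate: 0.1719×2.08 + 0.1221×4.51 + 0.1321×8.57 + 0.1316×19.32 + 0.1392×29.38 + 0.1304×39.14 + 0.1726×60.97 = 24.2999 per 10000.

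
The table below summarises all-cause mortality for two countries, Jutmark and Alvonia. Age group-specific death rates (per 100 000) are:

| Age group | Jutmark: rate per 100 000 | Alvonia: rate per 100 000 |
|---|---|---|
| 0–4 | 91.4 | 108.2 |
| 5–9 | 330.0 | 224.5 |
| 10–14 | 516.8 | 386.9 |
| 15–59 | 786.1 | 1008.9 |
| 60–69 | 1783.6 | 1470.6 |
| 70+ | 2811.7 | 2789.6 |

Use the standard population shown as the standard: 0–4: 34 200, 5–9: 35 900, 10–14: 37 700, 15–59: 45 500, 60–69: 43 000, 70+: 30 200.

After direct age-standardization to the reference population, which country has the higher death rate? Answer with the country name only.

Jutmark

Standard total = 226 500; weights = 0.1510, 0.1585, 0.1664, 0.2009, 0.1898, 0.1333.
Jutmark: 0.1510×91.4 + 0.1585×330.0 + 0.1664×516.8 + 0.2009×786.1 + 0.1898×1783.6 + 0.1333×2811.7 = 1023.5405 per 100 000.
Alvonia: 0.1510×108.2 + 0.1585×224.5 + 0.1664×386.9 + 0.2009×1008.9 + 0.1898×1470.6 + 0.1333×2789.6 = 970.1227 per 100 000.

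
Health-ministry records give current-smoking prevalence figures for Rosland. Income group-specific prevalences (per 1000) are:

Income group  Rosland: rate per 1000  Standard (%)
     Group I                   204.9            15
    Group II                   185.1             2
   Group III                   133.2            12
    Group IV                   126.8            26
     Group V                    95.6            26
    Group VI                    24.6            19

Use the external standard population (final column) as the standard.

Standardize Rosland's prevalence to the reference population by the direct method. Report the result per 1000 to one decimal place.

112.9

Standard weights: 0.15, 0.02, 0.12, 0.26, 0.26, 0.19.
Standardized rate: 0.1500×204.9 + 0.0200×185.1 + 0.1200×133.2 + 0.2600×126.8 + 0.2600×95.6 + 0.1900×24.6 = 112.9190 per 1000.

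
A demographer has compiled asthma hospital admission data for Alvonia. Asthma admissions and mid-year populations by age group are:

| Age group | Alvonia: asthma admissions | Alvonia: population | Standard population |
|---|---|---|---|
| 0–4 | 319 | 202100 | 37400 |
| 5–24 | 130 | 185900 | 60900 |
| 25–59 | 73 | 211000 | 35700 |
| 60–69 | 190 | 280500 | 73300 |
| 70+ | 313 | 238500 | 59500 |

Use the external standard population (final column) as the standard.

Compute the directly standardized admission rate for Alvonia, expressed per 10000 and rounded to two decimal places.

Age-specific rates per 10000 for Alvonia: 15.78, 6.99, 3.46, 6.77, 13.12.
Standard total = 266800; weights = 0.1402, 0.2283, 0.1338, 0.2747, 0.2230.
Standardized rate: 0.1402×15.78 + 0.2283×6.99 + 0.1338×3.46 + 0.2747×6.77 + 0.2230×13.12 = 9.0595 per 10000.

9.06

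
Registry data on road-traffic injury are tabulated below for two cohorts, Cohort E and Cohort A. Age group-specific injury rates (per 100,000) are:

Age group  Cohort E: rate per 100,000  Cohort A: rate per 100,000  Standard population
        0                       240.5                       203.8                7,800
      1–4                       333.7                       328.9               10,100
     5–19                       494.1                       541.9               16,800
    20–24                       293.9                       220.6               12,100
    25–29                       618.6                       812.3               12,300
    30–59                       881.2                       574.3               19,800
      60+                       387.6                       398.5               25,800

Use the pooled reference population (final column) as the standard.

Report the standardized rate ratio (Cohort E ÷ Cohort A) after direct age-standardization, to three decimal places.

Standard total = 104,700; weights = 0.0745, 0.0965, 0.1605, 0.1156, 0.1175, 0.1891, 0.2464.
Cohort E: 0.0745×240.5 + 0.0965×333.7 + 0.1605×494.1 + 0.1156×293.9 + 0.1175×618.6 + 0.1891×881.2 + 0.2464×387.6 = 498.1849 per 100,000.
Cohort A: 0.0745×203.8 + 0.0965×328.9 + 0.1605×541.9 + 0.1156×220.6 + 0.1175×812.3 + 0.1891×574.3 + 0.2464×398.5 = 461.5897 per 100,000.
Ratio = 498.1849 ÷ 461.5897 = 1.07928.

1.079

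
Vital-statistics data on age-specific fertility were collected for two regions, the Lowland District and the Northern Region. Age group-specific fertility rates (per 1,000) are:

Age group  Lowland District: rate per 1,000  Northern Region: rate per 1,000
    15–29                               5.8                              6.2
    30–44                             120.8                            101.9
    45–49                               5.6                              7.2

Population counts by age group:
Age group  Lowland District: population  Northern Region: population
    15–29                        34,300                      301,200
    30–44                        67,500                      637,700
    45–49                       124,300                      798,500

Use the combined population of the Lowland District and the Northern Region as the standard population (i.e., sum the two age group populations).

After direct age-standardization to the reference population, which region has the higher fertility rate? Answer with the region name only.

Combined standard total = 1,963,500; weights = 0.1709, 0.3592, 0.4700.
The Lowland District: 0.1709×5.8 + 0.3592×120.8 + 0.4700×5.6 = 47.0088 per 1,000.
The Northern Region: 0.1709×6.2 + 0.3592×101.9 + 0.4700×7.2 = 41.0411 per 1,000.
The crude rates (40.02 vs 41.79) would put the Northern Region higher, but that reflects its age composition; once standardized to a common age structure, the Lowland District has the higher underlying rate.

Lowland District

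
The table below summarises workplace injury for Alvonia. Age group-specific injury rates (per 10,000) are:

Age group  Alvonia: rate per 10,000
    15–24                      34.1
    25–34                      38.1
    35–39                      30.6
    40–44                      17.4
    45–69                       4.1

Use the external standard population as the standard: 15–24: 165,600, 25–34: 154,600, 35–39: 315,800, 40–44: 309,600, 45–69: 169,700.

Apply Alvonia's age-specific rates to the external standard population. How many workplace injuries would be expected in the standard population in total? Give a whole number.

2728

Expected workplace injuries = Σ (standard pop × age-specific rate ÷ 10,000)
= 165,600×34.1/10,000 + 154,600×38.1/10,000 + 315,800×30.6/10,000 + 309,600×17.4/10,000 + 169,700×4.1/10,000
= 564.70 + 589.03 + 966.35 + 538.70 + 69.58 = 2728.35.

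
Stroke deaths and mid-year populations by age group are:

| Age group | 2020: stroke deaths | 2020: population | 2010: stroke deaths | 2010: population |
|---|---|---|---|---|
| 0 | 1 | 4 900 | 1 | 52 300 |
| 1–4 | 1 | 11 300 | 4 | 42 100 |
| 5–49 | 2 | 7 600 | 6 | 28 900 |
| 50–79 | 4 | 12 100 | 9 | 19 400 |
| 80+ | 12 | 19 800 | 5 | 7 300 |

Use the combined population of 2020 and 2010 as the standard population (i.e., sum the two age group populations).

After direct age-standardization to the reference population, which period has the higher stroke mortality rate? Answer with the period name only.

Age-specific rates per 100 000 for 2020: 20.41, 8.85, 26.32, 33.06, 60.61.
For 2010: 1.91, 9.50, 20.76, 46.39, 68.49.
Combined standard total = 205 700; weights = 0.2781, 0.2596, 0.1774, 0.1531, 0.1317.
2020: 0.2781×20.41 + 0.2596×8.85 + 0.1774×26.32 + 0.1531×33.06 + 0.1317×60.61 = 25.6888 per 100 000.
2010: 0.2781×1.91 + 0.2596×9.50 + 0.1774×20.76 + 0.1531×46.39 + 0.1317×68.49 = 22.8100 per 100 000.

2020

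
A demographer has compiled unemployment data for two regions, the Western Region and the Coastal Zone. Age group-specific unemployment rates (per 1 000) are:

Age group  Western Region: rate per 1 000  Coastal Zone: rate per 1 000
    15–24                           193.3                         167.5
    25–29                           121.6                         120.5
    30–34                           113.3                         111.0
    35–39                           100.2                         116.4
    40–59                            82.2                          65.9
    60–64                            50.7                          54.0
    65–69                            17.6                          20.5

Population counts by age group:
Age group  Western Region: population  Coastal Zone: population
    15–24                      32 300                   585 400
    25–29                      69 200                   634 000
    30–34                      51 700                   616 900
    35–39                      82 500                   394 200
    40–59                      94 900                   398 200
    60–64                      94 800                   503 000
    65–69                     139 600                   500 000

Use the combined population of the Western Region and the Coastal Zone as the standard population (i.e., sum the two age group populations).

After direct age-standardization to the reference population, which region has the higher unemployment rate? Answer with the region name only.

Western Region

Combined standard total = 4 196 700; weights = 0.1472, 0.1676, 0.1593, 0.1136, 0.1175, 0.1424, 0.1524.
The Western Region: 0.1472×193.3 + 0.1676×121.6 + 0.1593×113.3 + 0.1136×100.2 + 0.1175×82.2 + 0.1424×50.7 + 0.1524×17.6 = 97.8213 per 1 000.
The Coastal Zone: 0.1472×167.5 + 0.1676×120.5 + 0.1593×111.0 + 0.1136×116.4 + 0.1175×65.9 + 0.1424×54.0 + 0.1524×20.5 = 94.3101 per 1 000.
The crude rates (77.60 vs 97.05) would put the Coastal Zone higher, but that reflects its age composition; once standardized to a common age structure, the Western Region has the higher underlying rate.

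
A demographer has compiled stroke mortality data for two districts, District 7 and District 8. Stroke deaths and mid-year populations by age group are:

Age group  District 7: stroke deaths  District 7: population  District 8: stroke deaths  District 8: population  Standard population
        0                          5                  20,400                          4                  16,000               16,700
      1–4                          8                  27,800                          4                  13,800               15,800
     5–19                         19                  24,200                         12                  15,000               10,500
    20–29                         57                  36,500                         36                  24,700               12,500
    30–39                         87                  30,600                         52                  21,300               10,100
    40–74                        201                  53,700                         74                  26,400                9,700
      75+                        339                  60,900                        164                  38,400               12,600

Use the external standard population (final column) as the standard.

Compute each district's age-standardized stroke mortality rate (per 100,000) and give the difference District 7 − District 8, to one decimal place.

34.7

Age-specific rates per 100,000 for District 7: 24.51, 28.78, 78.51, 156.16, 284.31, 374.30, 556.65.
For District 8: 25.00, 28.99, 80.00, 145.75, 244.13, 280.30, 427.08.
Standard total = 87,900; weights = 0.1900, 0.1797, 0.1195, 0.1422, 0.1149, 0.1104, 0.1433.
District 7: 0.1900×24.51 + 0.1797×28.78 + 0.1195×78.51 + 0.1422×156.16 + 0.1149×284.31 + 0.1104×374.30 + 0.1433×556.65 = 195.1822 per 100,000.
District 8: 0.1900×25.00 + 0.1797×28.99 + 0.1195×80.00 + 0.1422×145.75 + 0.1149×244.13 + 0.1104×280.30 + 0.1433×427.08 = 160.4465 per 100,000.
Difference = 195.1822 − 160.4465 = 34.7356.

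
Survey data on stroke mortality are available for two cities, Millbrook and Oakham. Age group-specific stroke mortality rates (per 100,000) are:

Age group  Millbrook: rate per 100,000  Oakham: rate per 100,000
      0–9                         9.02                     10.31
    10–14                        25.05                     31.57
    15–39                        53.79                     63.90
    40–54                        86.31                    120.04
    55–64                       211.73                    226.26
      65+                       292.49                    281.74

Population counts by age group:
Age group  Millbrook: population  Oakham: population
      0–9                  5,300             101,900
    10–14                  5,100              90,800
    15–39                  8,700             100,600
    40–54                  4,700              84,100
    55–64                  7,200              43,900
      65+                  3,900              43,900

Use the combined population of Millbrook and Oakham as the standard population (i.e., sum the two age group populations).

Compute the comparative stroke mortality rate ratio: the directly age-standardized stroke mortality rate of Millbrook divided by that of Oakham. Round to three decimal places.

Combined standard total = 500,100; weights = 0.2144, 0.1918, 0.2186, 0.1776, 0.1022, 0.0956.
Millbrook: 0.2144×9.02 + 0.1918×25.05 + 0.2186×53.79 + 0.1776×86.31 + 0.1022×211.73 + 0.0956×292.49 = 83.4098 per 100,000.
Oakham: 0.2144×10.31 + 0.1918×31.57 + 0.2186×63.90 + 0.1776×120.04 + 0.1022×226.26 + 0.0956×281.74 = 93.5926 per 100,000.
Ratio = 83.4098 ÷ 93.5926 = 0.89120.

0.891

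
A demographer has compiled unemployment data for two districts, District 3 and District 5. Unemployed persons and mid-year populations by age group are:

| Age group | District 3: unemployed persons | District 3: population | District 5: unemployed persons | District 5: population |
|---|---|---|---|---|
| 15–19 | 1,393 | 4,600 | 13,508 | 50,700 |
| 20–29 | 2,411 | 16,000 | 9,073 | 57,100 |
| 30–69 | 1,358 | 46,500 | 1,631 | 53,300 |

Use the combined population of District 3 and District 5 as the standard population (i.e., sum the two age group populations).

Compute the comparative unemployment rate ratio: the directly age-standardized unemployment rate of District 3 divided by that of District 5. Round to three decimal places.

1.043

Age-specific rates per 1,000 for District 3: 302.826, 150.688, 29.204.
For District 5: 266.430, 158.897, 30.600.
Combined standard total = 228,200; weights = 0.2423, 0.3203, 0.4373.
District 3: 0.2423×302.826 + 0.3203×150.688 + 0.4373×29.204 = 134.4265 per 1,000.
District 5: 0.2423×266.430 + 0.3203×158.897 + 0.4373×30.600 = 128.8468 per 1,000.
Ratio = 134.4265 ÷ 128.8468 = 1.04330.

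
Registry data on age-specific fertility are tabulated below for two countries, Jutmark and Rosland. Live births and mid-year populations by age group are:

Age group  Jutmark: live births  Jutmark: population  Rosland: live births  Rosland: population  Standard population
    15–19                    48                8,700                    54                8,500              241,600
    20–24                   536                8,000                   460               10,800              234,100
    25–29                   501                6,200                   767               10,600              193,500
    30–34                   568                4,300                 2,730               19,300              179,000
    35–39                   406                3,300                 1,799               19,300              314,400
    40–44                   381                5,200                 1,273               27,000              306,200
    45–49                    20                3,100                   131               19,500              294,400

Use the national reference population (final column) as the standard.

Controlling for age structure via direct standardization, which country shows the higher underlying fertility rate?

Jutmark

Age-specific rates per 1,000 for Jutmark: 5.517, 67.000, 80.806, 132.093, 123.030, 73.269, 6.452.
For Rosland: 6.353, 42.593, 72.358, 141.451, 93.212, 47.148, 6.718.
Standard total = 1,763,200; weights = 0.1370, 0.1328, 0.1097, 0.1015, 0.1783, 0.1737, 0.1670.
Jutmark: 0.1370×5.517 + 0.1328×67.000 + 0.1097×80.806 + 0.1015×132.093 + 0.1783×123.030 + 0.1737×73.269 + 0.1670×6.452 = 67.6687 per 1,000.
Rosland: 0.1370×6.353 + 0.1328×42.593 + 0.1097×72.358 + 0.1015×141.451 + 0.1783×93.212 + 0.1737×47.148 + 0.1670×6.718 = 54.7569 per 1,000.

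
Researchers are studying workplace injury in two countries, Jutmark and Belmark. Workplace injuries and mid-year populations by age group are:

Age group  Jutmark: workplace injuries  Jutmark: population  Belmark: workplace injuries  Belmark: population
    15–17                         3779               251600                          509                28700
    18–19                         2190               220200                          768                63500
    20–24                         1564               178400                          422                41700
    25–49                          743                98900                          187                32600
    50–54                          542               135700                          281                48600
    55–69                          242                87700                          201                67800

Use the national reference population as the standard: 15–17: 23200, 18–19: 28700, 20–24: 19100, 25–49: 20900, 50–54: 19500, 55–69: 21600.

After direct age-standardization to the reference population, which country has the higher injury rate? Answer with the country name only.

Belmark

Age-specific rates per 10000 for Jutmark: 150.20, 99.46, 87.67, 75.13, 39.94, 27.59.
For Belmark: 177.35, 120.94, 101.20, 57.36, 57.82, 29.65.
Standard total = 133000; weights = 0.1744, 0.2158, 0.1436, 0.1571, 0.1466, 0.1624.
Jutmark: 0.1744×150.20 + 0.2158×99.46 + 0.1436×87.67 + 0.1571×75.13 + 0.1466×39.94 + 0.1624×27.59 = 82.3944 per 10000.
Belmark: 0.1744×177.35 + 0.2158×120.94 + 0.1436×101.20 + 0.1571×57.36 + 0.1466×57.82 + 0.1624×29.65 = 93.8742 per 10000.
The crude rates (93.16 vs 83.70) would put Jutmark higher, but that reflects its age composition; once standardized to a common age structure, Belmark has the higher underlying rate.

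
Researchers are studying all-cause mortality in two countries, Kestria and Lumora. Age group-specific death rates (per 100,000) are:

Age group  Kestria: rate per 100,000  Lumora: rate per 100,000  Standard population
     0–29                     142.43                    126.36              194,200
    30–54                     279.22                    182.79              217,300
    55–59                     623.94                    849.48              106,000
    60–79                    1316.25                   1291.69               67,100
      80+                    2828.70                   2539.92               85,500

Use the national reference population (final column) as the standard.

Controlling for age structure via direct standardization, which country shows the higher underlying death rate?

Standard total = 670,100; weights = 0.2898, 0.3243, 0.1582, 0.1001, 0.1276.
Kestria: 0.2898×142.43 + 0.3243×279.22 + 0.1582×623.94 + 0.1001×1316.25 + 0.1276×2828.70 = 723.2447 per 100,000.
Lumora: 0.2898×126.36 + 0.3243×182.79 + 0.1582×849.48 + 0.1001×1291.69 + 0.1276×2539.92 = 683.6887 per 100,000.

Kestria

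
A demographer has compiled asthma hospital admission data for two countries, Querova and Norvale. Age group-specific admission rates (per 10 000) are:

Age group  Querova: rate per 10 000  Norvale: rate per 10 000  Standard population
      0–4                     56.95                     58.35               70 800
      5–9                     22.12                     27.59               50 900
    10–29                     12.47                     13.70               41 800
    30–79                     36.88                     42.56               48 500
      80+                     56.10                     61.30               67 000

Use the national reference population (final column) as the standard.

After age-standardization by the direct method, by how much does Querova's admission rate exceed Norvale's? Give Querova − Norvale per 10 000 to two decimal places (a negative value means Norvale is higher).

-3.77

Standard total = 279 000; weights = 0.2538, 0.1824, 0.1498, 0.1738, 0.2401.
Querova: 0.2538×56.95 + 0.1824×22.12 + 0.1498×12.47 + 0.1738×36.88 + 0.2401×56.10 = 40.2387 per 10 000.
Norvale: 0.2538×58.35 + 0.1824×27.59 + 0.1498×13.70 + 0.1738×42.56 + 0.2401×61.30 = 44.0123 per 10 000.
Difference = 40.2387 − 44.0123 = -3.7736.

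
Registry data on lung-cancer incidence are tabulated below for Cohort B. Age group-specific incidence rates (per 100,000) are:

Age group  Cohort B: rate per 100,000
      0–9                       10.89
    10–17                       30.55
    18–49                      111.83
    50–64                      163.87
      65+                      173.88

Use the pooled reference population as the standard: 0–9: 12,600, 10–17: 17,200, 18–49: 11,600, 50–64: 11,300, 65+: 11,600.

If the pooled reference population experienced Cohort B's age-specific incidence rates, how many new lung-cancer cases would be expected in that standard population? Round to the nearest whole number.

Expected new lung-cancer cases = Σ (standard pop × age-specific rate ÷ 100,000)
= 12,600×10.89/100,000 + 17,200×30.55/100,000 + 11,600×111.83/100,000 + 11,300×163.87/100,000 + 11,600×173.88/100,000
= 1.37 + 5.25 + 12.97 + 18.52 + 20.17 = 58.29.

58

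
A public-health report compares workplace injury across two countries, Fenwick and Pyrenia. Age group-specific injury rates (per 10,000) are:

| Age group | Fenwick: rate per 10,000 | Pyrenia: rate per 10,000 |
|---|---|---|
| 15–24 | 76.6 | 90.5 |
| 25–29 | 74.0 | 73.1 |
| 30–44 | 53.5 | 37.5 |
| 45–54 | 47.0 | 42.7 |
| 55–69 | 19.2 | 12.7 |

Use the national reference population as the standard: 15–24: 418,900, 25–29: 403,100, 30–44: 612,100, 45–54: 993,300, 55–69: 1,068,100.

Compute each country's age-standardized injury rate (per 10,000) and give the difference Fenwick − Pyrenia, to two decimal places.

4.45

Standard total = 3,495,500; weights = 0.1198, 0.1153, 0.1751, 0.2842, 0.3056.
Fenwick: 0.1198×76.6 + 0.1153×74.0 + 0.1751×53.5 + 0.2842×47.0 + 0.3056×19.2 = 46.3044 per 10,000.
Pyrenia: 0.1198×90.5 + 0.1153×73.1 + 0.1751×37.5 + 0.2842×42.7 + 0.3056×12.7 = 41.8566 per 10,000.
Difference = 46.3044 − 41.8566 = 4.4479.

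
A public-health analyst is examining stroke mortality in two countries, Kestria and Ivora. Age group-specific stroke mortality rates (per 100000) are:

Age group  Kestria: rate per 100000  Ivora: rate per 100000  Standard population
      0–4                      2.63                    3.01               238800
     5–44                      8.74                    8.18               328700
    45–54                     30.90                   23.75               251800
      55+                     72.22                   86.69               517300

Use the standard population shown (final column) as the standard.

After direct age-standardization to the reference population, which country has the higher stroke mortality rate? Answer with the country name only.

Standard total = 1336600; weights = 0.1787, 0.2459, 0.1884, 0.3870.
Kestria: 0.1787×2.63 + 0.2459×8.74 + 0.1884×30.90 + 0.3870×72.22 = 36.3915 per 100000.
Ivora: 0.1787×3.01 + 0.2459×8.18 + 0.1884×23.75 + 0.3870×86.69 = 40.5750 per 100000.

Ivora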